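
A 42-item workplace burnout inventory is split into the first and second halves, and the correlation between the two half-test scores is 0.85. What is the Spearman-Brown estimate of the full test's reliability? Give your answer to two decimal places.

Apply the Spearman-Brown correction with n = 2:
r_full = 2r_hh / (1 + r_hh) = 2 × 0.85 / (1 + 0.85)
r_full = 1.7000 / 1.8500 ≈ 0.9189

0.92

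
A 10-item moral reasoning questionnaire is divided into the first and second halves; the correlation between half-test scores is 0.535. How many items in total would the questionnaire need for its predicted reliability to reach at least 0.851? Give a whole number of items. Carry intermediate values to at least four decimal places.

Corrected full-test reliability: r_full = 2 × 0.535 / (1 + 0.535) ≈ 0.6971
Solve Spearman-Brown for n: n = 0.851(1 − 0.6971) / [0.6971(1 − 0.851)] = 2.4817
Items = 2.4817 × 10 ≈ 24.82 → 25

25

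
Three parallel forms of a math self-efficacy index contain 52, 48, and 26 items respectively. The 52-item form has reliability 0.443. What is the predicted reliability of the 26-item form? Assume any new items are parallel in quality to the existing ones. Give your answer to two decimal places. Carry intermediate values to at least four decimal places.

0.28

Only the ratio of lengths matters: n = 26/52 = 0.5000
r_{26} = n·r / (1 + (n − 1)·r) = 0.2215 / 0.7785 ≈ 0.2845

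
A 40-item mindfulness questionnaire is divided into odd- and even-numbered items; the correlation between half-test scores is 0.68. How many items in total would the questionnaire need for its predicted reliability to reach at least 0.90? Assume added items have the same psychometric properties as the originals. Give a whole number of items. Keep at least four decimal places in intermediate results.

Corrected full-test reliability: r_full = 2 × 0.68 / (1 + 0.68) ≈ 0.8095
Solve Spearman-Brown for n: n = 0.90(1 − 0.8095) / [0.8095(1 − 0.90)] = 2.1180
Items = 2.1180 × 40 ≈ 84.72 → 85

85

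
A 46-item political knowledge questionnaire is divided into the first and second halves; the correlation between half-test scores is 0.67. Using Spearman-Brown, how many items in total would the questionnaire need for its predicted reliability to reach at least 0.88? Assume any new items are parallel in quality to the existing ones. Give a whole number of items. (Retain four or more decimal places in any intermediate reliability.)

84

Corrected full-test reliability: r_full = 2 × 0.67 / (1 + 0.67) ≈ 0.8024
Solve Spearman-Brown for n: n = 0.88(1 − 0.8024) / [0.8024(1 − 0.88)] = 1.8059
Items = 1.8059 × 46 ≈ 83.07 → 84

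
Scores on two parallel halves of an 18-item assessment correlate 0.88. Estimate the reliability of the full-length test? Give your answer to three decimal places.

r_full = 2r_hh / (1 + r_hh) = 2 × 0.88 / (1 + 0.88)
       = 1.7600 / 1.8800 = 0.9362

0.936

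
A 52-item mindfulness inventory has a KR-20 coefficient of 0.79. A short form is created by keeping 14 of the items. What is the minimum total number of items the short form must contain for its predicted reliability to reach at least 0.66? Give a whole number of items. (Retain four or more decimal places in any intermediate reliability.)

27

First, r for the 14-item form: n = 14/52 = 0.2692, so r_14 = 0.2692·0.79/(1 + (0.2692 − 1)·0.79) = 0.5032
Then solve for n' with r_old = 0.5032, r_target = 0.66: n' = 0.66(1 − 0.5032)/[0.5032(1 − 0.66)] = 1.9165
Total items = 1.9165 × 14 = 26.83, rounded up to 27.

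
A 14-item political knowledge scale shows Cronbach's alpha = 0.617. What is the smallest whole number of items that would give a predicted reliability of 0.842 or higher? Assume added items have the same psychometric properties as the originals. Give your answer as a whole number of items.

47

n = 0.842(1 − 0.617) / [0.617(1 − 0.842)]
  = 0.322486 / 0.097486 = 3.3080
Items needed = n × 14 = 3.3080 × 14 ≈ 46.31 → round up to 47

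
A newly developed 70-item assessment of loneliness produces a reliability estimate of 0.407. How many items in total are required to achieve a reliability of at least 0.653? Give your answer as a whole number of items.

192

Spearman-Brown solved for the length factor n:
n = r_target (1 − r_old) / [ r_old (1 − r_target) ]
n = 0.653(1 − 0.407) / [0.407(1 − 0.653)]
  = 0.387229 / 0.141229 = 2.7419
Items needed = n × 70 = 2.7419 × 70 ≈ 191.93 → round up to 192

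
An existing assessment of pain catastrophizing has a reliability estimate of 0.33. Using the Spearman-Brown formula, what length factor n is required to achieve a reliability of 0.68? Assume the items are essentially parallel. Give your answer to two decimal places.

Invert Spearman-Brown to solve for n:
n = r*(1 − r) / [ r (1 − r*) ]
n = [0.68 × 0.67] / [0.33 × 0.32]
  = 0.4556 / 0.1056 = 4.3144

4.31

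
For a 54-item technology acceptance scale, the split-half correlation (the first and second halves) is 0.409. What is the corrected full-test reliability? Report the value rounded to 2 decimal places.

0.58

The full test is twice the length of either half (n = 2).
r_full = 2r_hh / (1 + r_hh) = 2 × 0.409 / (1 + 0.409)
r_full = 0.8180 / 1.4090 ≈ 0.5806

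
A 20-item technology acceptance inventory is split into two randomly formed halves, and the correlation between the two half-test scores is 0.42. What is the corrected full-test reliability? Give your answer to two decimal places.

Apply the Spearman-Brown correction with n = 2:
r_full = 2(0.42) / (1 + 0.42)
       = 0.8400 / 1.4200 = 0.5915

0.59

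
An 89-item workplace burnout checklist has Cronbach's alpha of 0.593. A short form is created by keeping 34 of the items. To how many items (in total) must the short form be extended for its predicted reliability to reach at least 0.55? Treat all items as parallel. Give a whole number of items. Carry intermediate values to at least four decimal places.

75

Short-form reliability: n = 34/89 = 0.3820; r_34 = n·r/(1+(n−1)r) ≈ 0.3576
Then solve for n' with r_old = 0.3576, r_target = 0.55: n' = 0.55(1 − 0.3576)/[0.3576(1 − 0.55)] = 2.1956
Items = 2.1956 × 34 ≈ 74.65 → 75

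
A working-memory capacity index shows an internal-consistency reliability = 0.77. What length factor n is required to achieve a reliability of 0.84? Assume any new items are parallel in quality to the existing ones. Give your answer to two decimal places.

n = 0.84(1 − 0.77) / [0.77(1 − 0.84)]
  = 0.1932 / 0.1232 = 1.5682

1.57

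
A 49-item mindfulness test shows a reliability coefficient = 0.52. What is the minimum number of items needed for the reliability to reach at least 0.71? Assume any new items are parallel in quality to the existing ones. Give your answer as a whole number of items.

111

n = 0.71(1 − 0.52) / [0.52(1 − 0.71)]
  = 0.3408 / 0.1508 = 2.2599
Items needed = n × 49 = 2.2599 × 49 ≈ 110.74 → round up to 111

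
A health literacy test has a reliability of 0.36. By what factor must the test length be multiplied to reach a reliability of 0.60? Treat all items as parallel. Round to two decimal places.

n = 0.60 × (1 − 0.36) / [ 0.36 × (1 − 0.60) ]
  = 0.3840 / 0.1440 = 2.6667

2.67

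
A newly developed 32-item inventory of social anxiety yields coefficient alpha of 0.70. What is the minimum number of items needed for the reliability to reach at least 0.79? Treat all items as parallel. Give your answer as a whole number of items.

52

Rearranging the Spearman-Brown formula for n,
n = r*(1 − r) / [ r (1 − r*) ]
n = 0.79 × (1 − 0.70) / [ 0.70 × (1 − 0.79) ]
n = 0.2370 / 0.1470 ≈ 1.6122
Items needed = n × 32 = 1.6122 × 32 ≈ 51.59 → round up to 52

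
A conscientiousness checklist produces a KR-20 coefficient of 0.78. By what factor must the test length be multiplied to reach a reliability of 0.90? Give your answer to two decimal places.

2.54

n = [0.90 × 0.22] / [0.78 × 0.10]
n = 0.1980 / 0.0780 ≈ 2.5385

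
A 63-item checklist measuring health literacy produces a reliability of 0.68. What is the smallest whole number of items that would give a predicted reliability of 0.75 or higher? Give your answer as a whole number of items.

Invert Spearman-Brown to solve for n:
n = r*(1 − r) / [ r (1 − r*) ]
n = 0.75 × (1 − 0.68) / [ 0.68 × (1 − 0.75) ]
  = 0.2400 / 0.1700 = 1.4118
1.4118 × 63 = 88.94 → 89 items

89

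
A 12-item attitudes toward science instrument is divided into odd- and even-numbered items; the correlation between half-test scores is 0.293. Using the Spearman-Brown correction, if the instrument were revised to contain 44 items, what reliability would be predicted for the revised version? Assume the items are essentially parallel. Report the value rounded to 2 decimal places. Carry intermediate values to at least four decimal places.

0.75

First correct the split-half correlation to full-test reliability: r_full = 2 × 0.293 / (1 + 0.293) ≈ 0.4532
Length factor from 12 to 44 items: n = 44/12 = 3.6667
r_new = n·r_full / (1 + (n − 1)·r_full) = 1.6617 / 2.2085 ≈ 0.7524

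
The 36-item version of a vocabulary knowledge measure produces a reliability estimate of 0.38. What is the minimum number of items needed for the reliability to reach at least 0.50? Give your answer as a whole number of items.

59

Invert Spearman-Brown to solve for n:
n = r_target (1 − r_old) / [ r_old (1 − r_target) ]
n = 0.50 × (1 − 0.38) / [ 0.38 × (1 − 0.50) ]
n = 0.3100 / 0.1900 ≈ 1.6316
1.6316 × 36 = 58.74 → 59 items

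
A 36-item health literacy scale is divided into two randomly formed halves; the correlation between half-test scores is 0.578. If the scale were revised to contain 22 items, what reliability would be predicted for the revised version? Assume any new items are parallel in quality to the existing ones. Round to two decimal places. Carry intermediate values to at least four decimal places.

0.63

First correct the split-half correlation to full-test reliability: r_full = 2 × 0.578 / (1 + 0.578) ≈ 0.7326
Then adjust to 22 items: n = 22/36 = 0.6111
r_new = n·r_full / (1 + (n − 1)·r_full) = 0.4477 / 0.7151 ≈ 0.6261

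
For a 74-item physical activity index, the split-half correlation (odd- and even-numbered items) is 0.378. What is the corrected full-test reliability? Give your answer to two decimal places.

0.55

Apply the Spearman-Brown correction with n = 2:
r_full = 2r_hh / (1 + r_hh) = 2 × 0.378 / (1 + 0.378)
r_full = 0.7560 / 1.3780 ≈ 0.5486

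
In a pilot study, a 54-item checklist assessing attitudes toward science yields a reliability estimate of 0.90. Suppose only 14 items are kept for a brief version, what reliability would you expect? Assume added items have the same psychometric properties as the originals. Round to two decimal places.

Length ratio n = 14/54 = 0.2593
Apply the Spearman-Brown prophecy formula, r' = nr / [1 + (n − 1)r]:
r_new = (0.2593 × 0.90) / (1 + (0.2593 − 1) × 0.90)
r_new = 0.2334 / 0.3334 ≈ 0.7001

0.70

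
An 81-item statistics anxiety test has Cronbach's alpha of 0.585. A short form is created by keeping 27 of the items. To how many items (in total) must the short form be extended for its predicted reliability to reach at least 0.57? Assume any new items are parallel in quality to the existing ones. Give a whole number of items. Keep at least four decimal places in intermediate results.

Short-form reliability: n = 27/81 = 0.3333; r_27 = n·r/(1+(n−1)r) ≈ 0.3197
Length factor from the short form to reach 0.57: n' = 0.57(1 − 0.3197) / [0.3197(1 − 0.57)] ≈ 2.8207
Items = 2.8207 × 27 ≈ 76.16 → 77

77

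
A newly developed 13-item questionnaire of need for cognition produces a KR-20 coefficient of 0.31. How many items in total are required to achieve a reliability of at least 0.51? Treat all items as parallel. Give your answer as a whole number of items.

31

n = 0.51 × (1 − 0.31) / [ 0.31 × (1 − 0.51) ]
n = 0.3519 / 0.1519 ≈ 2.3167
Items needed = n × 13 = 2.3167 × 13 ≈ 30.12 → round up to 31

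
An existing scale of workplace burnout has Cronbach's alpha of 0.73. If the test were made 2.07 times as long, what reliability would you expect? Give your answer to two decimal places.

Apply the Spearman-Brown prophecy formula, r' = nr / [1 + (n − 1)r]:
r_new = (2.07 × 0.73) / (1 + (2.07 − 1) × 0.73)
r_new = 1.5111 / 1.7811 ≈ 0.8484

0.85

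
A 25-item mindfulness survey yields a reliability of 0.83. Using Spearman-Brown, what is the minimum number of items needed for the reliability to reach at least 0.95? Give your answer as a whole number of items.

n = 0.95 × (1 − 0.83) / [ 0.83 × (1 − 0.95) ]
n = 0.1615 / 0.0415 ≈ 3.8916
So the test needs 3.8916 × 25 ≈ 97.29 items; rounding up, 98.

98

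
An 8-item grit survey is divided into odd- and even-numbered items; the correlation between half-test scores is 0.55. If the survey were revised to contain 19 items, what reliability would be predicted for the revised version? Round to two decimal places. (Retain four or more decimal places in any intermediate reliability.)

First correct the split-half correlation to full-test reliability: r_full = 2 × 0.55 / (1 + 0.55) ≈ 0.7097
Then adjust to 19 items: n = 19/8 = 2.3750
r_new = n·r_full / (1 + (n − 1)·r_full) = 1.6855 / 1.9758 ≈ 0.8531

0.85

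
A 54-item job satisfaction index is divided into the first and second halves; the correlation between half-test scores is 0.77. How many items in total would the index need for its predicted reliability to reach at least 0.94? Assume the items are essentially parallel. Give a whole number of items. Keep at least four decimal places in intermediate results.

127

Corrected full-test reliability: r_full = 2 × 0.77 / (1 + 0.77) ≈ 0.8701
n = r_tgt(1 − r_full) / [r_full(1 − r_tgt)] = 0.94 × 0.1299 / (0.8701 × 0.06) ≈ 2.3389
Required items = 2.3389 × 54 = 126.30, so 127 items.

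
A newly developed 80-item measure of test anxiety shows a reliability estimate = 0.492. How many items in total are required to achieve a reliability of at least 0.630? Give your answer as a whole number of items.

Invert Spearman-Brown to solve for n:
n = r*(1 − r) / [ r (1 − r*) ]
n = 0.630(1 − 0.492) / [0.492(1 − 0.630)]
  = 0.320040 / 0.182040 = 1.7581
Items needed = n × 80 = 1.7581 × 80 ≈ 140.65 → round up to 141

141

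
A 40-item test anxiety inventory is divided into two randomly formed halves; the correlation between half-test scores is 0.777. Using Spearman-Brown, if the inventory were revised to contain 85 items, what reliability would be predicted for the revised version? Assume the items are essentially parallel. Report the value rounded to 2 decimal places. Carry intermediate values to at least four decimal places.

0.94

Full-test reliability from the split-half r: r_full = 2(0.777)/(1 + 0.777) = 0.8745
Then adjust to 85 items: n = 85/40 = 2.1250
r_new = n·r_full / (1 + (n − 1)·r_full) = 1.8583 / 1.9838 ≈ 0.9367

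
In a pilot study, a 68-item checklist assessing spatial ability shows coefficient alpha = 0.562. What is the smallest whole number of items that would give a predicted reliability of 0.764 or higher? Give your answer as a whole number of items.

n = 0.764(1 − 0.562) / [0.562(1 − 0.764)]
  = 0.334632 / 0.132632 = 2.5230
Items needed = n × 68 = 2.5230 × 68 ≈ 171.56 → round up to 172

172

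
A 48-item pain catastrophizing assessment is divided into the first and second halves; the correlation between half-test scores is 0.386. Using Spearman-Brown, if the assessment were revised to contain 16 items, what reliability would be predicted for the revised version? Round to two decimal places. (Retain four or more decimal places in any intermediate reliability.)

0.30

First correct the split-half correlation to full-test reliability: r_full = 2 × 0.386 / (1 + 0.386) ≈ 0.5570
Then adjust to 16 items: n = 16/48 = 0.3333
r_new = n·r_full / (1 + (n − 1)·r_full) = 0.1856 / 0.6286 ≈ 0.2953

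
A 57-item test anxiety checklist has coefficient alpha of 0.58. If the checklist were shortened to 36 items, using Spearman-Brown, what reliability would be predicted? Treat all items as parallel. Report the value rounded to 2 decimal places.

0.47

n = 36/57 = 0.6316
Spearman-Brown: r_new = n·r / (1 + (n − 1)·r)
r_new = (0.6316 × 0.58) / (1 + (0.6316 − 1) × 0.58)
r_new = 0.3663 / 0.7863 ≈ 0.4659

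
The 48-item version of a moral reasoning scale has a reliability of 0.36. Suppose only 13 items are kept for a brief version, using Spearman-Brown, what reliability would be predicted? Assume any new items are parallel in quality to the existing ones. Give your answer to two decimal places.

0.13

Length ratio n = 13/48 = 0.2708
r_new = (0.2708 × 0.36) / (1 + (0.2708 − 1) × 0.36)
r_new = 0.0975 / 0.7375 ≈ 0.1322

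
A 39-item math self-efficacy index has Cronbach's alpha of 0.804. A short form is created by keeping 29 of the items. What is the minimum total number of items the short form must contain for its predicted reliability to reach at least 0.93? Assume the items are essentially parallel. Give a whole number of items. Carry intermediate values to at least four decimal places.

Short-form reliability: n = 29/39 = 0.7436; r_29 = n·r/(1+(n−1)r) ≈ 0.7531
Then solve for n' with r_old = 0.7531, r_target = 0.93: n' = 0.93(1 − 0.7531)/[0.7531(1 − 0.93)] = 4.3557
Items = 4.3557 × 29 ≈ 126.32 → 127

127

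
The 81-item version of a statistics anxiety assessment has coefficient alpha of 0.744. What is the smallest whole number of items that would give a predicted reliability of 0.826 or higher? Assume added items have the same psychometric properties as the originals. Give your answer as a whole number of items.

Invert Spearman-Brown to solve for n:
n = r_target (1 − r_old) / [ r_old (1 − r_target) ]
n = [0.826 × 0.256] / [0.744 × 0.174]
  = 0.211456 / 0.129456 = 1.6334
Items needed = n × 81 = 1.6334 × 81 ≈ 132.31 → round up to 133

133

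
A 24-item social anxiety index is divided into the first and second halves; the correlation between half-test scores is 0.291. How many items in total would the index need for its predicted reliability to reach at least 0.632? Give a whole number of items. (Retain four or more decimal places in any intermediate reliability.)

r_full = 2(0.291)/(1 + 0.291) = 0.4508
n = r_tgt(1 − r_full) / [r_full(1 − r_tgt)] = 0.632 × 0.5492 / (0.4508 × 0.368) ≈ 2.0923
Required items = 2.0923 × 24 = 50.22, so 51 items.

51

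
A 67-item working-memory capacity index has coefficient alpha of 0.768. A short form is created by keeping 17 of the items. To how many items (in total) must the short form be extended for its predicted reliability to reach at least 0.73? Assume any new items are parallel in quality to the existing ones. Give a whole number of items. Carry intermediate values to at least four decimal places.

55

Short-form reliability: n = 17/67 = 0.2537; r_17 = n·r/(1+(n−1)r) ≈ 0.4565
Then solve for n' with r_old = 0.4565, r_target = 0.73: n' = 0.73(1 − 0.4565)/[0.4565(1 − 0.73)] = 3.2190
Total items = 3.2190 × 17 = 54.72, rounded up to 55.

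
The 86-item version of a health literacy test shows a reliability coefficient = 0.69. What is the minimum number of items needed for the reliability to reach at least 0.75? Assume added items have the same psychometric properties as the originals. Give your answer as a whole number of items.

116

Spearman-Brown solved for the length factor n:
n = r*(1 − r) / [ r (1 − r*) ]
n = 0.75 × (1 − 0.69) / [ 0.69 × (1 − 0.75) ]
  = 0.2325 / 0.1725 = 1.3478
1.3478 × 86 = 115.91 → 116 items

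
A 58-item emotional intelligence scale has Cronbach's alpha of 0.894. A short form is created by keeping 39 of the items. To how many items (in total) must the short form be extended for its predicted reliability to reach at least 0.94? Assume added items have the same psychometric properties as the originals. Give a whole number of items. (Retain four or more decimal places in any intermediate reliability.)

108

Short-form reliability: n = 39/58 = 0.6724; r_39 = n·r/(1+(n−1)r) ≈ 0.8501
Then solve for n' with r_old = 0.8501, r_target = 0.94: n' = 0.94(1 − 0.8501)/[0.8501(1 − 0.94)] = 2.7625
Total items = 2.7625 × 39 = 107.74, rounded up to 108.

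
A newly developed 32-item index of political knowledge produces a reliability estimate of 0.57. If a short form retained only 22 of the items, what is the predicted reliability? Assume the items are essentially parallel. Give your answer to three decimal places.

0.477

The new length is 22/32 = 0.6875 times the old.
Apply the Spearman-Brown prophecy formula, r' = nr / [1 + (n − 1)r]:
r_new = 0.6875·0.57 / [1 + (0.6875 − 1)·0.57]
r_new = 0.3919 / 0.8219 ≈ 0.4768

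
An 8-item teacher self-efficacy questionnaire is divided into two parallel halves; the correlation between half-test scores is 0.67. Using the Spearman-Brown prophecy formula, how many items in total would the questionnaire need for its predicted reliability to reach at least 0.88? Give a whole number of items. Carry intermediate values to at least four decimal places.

15

Corrected full-test reliability: r_full = 2 × 0.67 / (1 + 0.67) ≈ 0.8024
Solve Spearman-Brown for n: n = 0.88(1 − 0.8024) / [0.8024(1 − 0.88)] = 1.8059
Items = 1.8059 × 8 ≈ 14.45 → 15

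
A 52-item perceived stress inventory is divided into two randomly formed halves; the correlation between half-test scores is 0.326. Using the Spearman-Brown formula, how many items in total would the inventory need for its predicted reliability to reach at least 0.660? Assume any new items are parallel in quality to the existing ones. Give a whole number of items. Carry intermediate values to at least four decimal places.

r_full = 2(0.326)/(1 + 0.326) = 0.4917
Solve Spearman-Brown for n: n = 0.660(1 − 0.4917) / [0.4917(1 − 0.660)] = 2.0067
Required items = 2.0067 × 52 = 104.35, so 105 items.

105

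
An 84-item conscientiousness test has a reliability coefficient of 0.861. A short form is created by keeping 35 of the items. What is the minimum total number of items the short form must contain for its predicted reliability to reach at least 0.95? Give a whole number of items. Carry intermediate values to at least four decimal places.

First, r for the 35-item form: n = 35/84 = 0.4167, so r_35 = 0.4167·0.861/(1 + (0.4167 − 1)·0.861) = 0.7208
Length factor from the short form to reach 0.95: n' = 0.95(1 − 0.7208) / [0.7208(1 − 0.95)] ≈ 7.3596
Items = 7.3596 × 35 ≈ 257.59 → 258

258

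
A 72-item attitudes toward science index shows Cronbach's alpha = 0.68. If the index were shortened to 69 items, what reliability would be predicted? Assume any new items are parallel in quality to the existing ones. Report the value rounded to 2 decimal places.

n = 69/72 = 0.9583
Apply the Spearman-Brown prophecy formula, r' = nr / [1 + (n − 1)r]:
r_new = 0.9583·0.68 / [1 + (0.9583 − 1)·0.68]
r_new = 0.6516 / 0.9716 ≈ 0.6706

0.67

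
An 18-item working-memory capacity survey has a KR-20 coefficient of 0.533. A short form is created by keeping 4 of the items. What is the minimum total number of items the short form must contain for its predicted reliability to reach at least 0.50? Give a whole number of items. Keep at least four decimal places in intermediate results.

First, r for the 4-item form: n = 4/18 = 0.2222, so r_4 = 0.2222·0.533/(1 + (0.2222 − 1)·0.533) = 0.2023
Length factor from the short form to reach 0.50: n' = 0.50(1 − 0.2023) / [0.2023(1 − 0.50)] ≈ 3.9432
Total items = 3.9432 × 4 = 15.77, rounded up to 16.

16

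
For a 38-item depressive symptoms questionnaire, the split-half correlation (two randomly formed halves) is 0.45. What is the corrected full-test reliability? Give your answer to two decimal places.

Each half is half the length of the full test, so the full test is n = 2 times a half.
r_full = 2r_hh / (1 + r_hh) = 2 × 0.45 / (1 + 0.45)
r_full = 0.9000 / 1.4500 ≈ 0.6207

0.62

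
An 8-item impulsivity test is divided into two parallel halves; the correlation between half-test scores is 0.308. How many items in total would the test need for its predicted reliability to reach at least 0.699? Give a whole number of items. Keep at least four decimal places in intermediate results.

Corrected full-test reliability: r_full = 2 × 0.308 / (1 + 0.308) ≈ 0.4709
Solve Spearman-Brown for n: n = 0.699(1 − 0.4709) / [0.4709(1 − 0.699)] = 2.6093
Required items = 2.6093 × 8 = 20.87, so 21 items.

21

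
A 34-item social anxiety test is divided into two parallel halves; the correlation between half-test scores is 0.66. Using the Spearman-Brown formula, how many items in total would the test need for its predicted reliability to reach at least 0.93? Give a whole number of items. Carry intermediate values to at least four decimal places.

Corrected full-test reliability: r_full = 2 × 0.66 / (1 + 0.66) ≈ 0.7952
n = r_tgt(1 − r_full) / [r_full(1 − r_tgt)] = 0.93 × 0.2048 / (0.7952 × 0.07) ≈ 3.4217
Required items = 3.4217 × 34 = 116.34, so 117 items.

117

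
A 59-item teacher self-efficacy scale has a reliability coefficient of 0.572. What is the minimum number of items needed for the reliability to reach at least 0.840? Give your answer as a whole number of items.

n = 0.840(1 − 0.572) / [0.572(1 − 0.840)]
n = 0.359520 / 0.091520 ≈ 3.9283
Items needed = n × 59 = 3.9283 × 59 ≈ 231.77 → round up to 232

232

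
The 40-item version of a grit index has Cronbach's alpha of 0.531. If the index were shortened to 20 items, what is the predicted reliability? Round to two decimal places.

n = 20/40 = 0.5
By Spearman-Brown, r_new = n r / (1 + (n − 1) r).
r_new = 0.5·0.531 / [1 + (0.5 − 1)·0.531]
r_new = 0.2655 / 0.7345 ≈ 0.3615

0.36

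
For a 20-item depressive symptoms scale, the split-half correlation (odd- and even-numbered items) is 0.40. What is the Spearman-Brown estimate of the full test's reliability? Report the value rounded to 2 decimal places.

0.57

r_full = 2(0.40) / (1 + 0.40)
r_full = 0.8000 / 1.4000 ≈ 0.5714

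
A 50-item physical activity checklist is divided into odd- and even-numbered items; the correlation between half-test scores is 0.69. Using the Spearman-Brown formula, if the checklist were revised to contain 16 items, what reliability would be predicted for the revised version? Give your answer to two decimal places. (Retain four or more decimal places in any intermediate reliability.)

Full-test reliability from the split-half r: r_full = 2(0.69)/(1 + 0.69) = 0.8166
Length factor from 50 to 16 items: n = 16/50 = 0.3200
r_new = n·r_full / (1 + (n − 1)·r_full) = 0.2613 / 0.4447 ≈ 0.5876

0.59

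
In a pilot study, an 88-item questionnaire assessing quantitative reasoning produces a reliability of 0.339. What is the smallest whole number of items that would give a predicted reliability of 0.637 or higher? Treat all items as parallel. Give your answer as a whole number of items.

302

Spearman-Brown solved for the length factor n:
n = r*(1 − r) / [ r (1 − r*) ]
n = [0.637 × 0.661] / [0.339 × 0.363]
n = 0.421057 / 0.123057 ≈ 3.4216
So the test needs 3.4216 × 88 ≈ 301.10 items; rounding up, 302.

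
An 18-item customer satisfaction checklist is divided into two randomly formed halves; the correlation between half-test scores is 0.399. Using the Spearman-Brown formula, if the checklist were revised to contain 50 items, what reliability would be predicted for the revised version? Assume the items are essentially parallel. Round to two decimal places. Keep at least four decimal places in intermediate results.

Spearman-Brown correction (n = 2): r_full = 2·0.399/(1 + 0.399) = 0.5704
Length factor from 18 to 50 items: n = 50/18 = 2.7778
r_new = n·r_full / (1 + (n − 1)·r_full) = 1.5845 / 2.0141 ≈ 0.7867

0.79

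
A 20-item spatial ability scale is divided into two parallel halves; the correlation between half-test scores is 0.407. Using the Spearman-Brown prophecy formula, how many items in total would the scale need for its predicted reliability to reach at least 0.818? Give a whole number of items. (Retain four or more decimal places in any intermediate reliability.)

66

r_full = 2(0.407)/(1 + 0.407) = 0.5785
Solve Spearman-Brown for n: n = 0.818(1 − 0.5785) / [0.5785(1 − 0.818)] = 3.2747
Items = 3.2747 × 20 ≈ 65.49 → 66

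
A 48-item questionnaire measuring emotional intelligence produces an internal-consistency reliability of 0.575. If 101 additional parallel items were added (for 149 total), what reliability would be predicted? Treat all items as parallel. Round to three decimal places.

The new length is 149/48 = 3.1042 times the old.
Apply the Spearman-Brown prophecy formula, r' = nr / [1 + (n − 1)r]:
r_new = (3.1042 × 0.575) / (1 + (3.1042 − 1) × 0.575)
r_new = 1.7849 / 2.2099 ≈ 0.8077

0.808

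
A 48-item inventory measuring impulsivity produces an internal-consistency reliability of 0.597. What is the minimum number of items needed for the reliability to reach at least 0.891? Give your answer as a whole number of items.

265

Spearman-Brown solved for the length factor n:
n = r*(1 − r) / [ r (1 − r*) ]
n = [0.891 × 0.403] / [0.597 × 0.109]
  = 0.359073 / 0.065073 = 5.5180
So the test needs 5.5180 × 48 ≈ 264.86 items; rounding up, 265.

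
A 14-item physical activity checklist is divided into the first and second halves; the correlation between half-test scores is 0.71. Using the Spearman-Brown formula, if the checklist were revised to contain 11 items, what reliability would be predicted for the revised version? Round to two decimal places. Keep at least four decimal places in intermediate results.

Full-test reliability from the split-half r: r_full = 2(0.71)/(1 + 0.71) = 0.8304
Then adjust to 11 items: n = 11/14 = 0.7857
r_new = n·r_full / (1 + (n − 1)·r_full) = 0.6524 / 0.8220 ≈ 0.7937

0.79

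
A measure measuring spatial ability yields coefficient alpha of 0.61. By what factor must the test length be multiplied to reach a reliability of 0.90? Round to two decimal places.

Spearman-Brown solved for the length factor n:
n = r*(1 − r) / [ r (1 − r*) ]
n = 0.90(1 − 0.61) / [0.61(1 − 0.90)]
  = 0.3510 / 0.0610 = 5.7541

5.75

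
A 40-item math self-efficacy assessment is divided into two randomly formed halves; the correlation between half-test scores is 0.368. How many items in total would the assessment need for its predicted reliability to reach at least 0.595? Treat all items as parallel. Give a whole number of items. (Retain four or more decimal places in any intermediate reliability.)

51

r_full = 2(0.368)/(1 + 0.368) = 0.5380
n = r_tgt(1 − r_full) / [r_full(1 − r_tgt)] = 0.595 × 0.4620 / (0.5380 × 0.405) ≈ 1.2616
Items = 1.2616 × 40 ≈ 50.46 → 51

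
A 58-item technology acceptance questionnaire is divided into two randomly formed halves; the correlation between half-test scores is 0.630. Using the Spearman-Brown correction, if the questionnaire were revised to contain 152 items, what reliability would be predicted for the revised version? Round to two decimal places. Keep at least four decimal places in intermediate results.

Spearman-Brown correction (n = 2): r_full = 2·0.630/(1 + 0.630) = 0.7730
Then adjust to 152 items: n = 152/58 = 2.6207
r_new = n·r_full / (1 + (n − 1)·r_full) = 2.0258 / 2.2528 ≈ 0.8992

0.90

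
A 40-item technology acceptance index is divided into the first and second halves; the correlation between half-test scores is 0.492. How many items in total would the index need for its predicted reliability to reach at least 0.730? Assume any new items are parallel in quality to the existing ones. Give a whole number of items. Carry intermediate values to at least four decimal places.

56

r_full = 2(0.492)/(1 + 0.492) = 0.6595
n = r_tgt(1 − r_full) / [r_full(1 − r_tgt)] = 0.730 × 0.3405 / (0.6595 × 0.270) ≈ 1.3959
Required items = 1.3959 × 40 = 55.84, so 56 items.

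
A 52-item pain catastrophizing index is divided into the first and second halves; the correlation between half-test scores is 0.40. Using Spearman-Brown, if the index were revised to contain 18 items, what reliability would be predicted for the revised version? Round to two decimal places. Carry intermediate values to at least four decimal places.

0.32

Spearman-Brown correction (n = 2): r_full = 2·0.40/(1 + 0.40) = 0.5714
Length factor from 52 to 18 items: n = 18/52 = 0.3462
r_new = n·r_full / (1 + (n − 1)·r_full) = 0.1978 / 0.6264 ≈ 0.3158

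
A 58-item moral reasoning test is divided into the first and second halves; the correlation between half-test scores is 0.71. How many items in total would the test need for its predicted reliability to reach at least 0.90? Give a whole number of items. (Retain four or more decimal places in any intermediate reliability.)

Corrected full-test reliability: r_full = 2 × 0.71 / (1 + 0.71) ≈ 0.8304
Solve Spearman-Brown for n: n = 0.90(1 − 0.8304) / [0.8304(1 − 0.90)] = 1.8382
Items = 1.8382 × 58 ≈ 106.62 → 107

107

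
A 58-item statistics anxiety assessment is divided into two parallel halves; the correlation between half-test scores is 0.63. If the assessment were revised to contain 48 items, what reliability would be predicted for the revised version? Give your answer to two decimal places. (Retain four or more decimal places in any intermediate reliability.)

Full-test reliability from the split-half r: r_full = 2(0.63)/(1 + 0.63) = 0.7730
Length factor from 58 to 48 items: n = 48/58 = 0.8276
r_new = n·r_full / (1 + (n − 1)·r_full) = 0.6397 / 0.8667 ≈ 0.7381

0.74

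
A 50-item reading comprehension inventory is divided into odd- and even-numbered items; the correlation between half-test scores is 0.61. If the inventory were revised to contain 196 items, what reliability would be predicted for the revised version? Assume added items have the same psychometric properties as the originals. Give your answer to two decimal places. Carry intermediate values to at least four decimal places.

First correct the split-half correlation to full-test reliability: r_full = 2 × 0.61 / (1 + 0.61) ≈ 0.7578
Then adjust to 196 items: n = 196/50 = 3.9200
r_new = n·r_full / (1 + (n − 1)·r_full) = 2.9706 / 3.2128 ≈ 0.9246

0.92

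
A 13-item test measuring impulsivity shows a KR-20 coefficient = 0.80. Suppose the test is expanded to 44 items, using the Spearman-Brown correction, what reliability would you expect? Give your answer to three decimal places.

The new length is 44/13 = 3.3846 times the old.
Apply the Spearman-Brown prophecy formula, r' = nr / [1 + (n − 1)r]:
r_new = (3.3846 × 0.80) / (1 + (3.3846 − 1) × 0.80)
     = 2.7077 / 2.9077 = 0.9312

0.931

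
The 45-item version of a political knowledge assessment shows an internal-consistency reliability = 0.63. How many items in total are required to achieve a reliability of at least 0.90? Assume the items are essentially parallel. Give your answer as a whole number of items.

Spearman-Brown solved for the length factor n:
n = r_target (1 − r_old) / [ r_old (1 − r_target) ]
n = [0.90 × 0.37] / [0.63 × 0.10]
  = 0.3330 / 0.0630 = 5.2857
So the test needs 5.2857 × 45 ≈ 237.86 items; rounding up, 238.

238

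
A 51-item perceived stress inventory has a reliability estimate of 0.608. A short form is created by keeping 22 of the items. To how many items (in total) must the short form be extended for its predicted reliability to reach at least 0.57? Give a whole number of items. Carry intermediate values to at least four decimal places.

44

First, r for the 22-item form: n = 22/51 = 0.4314, so r_22 = 0.4314·0.608/(1 + (0.4314 − 1)·0.608) = 0.4009
Length factor from the short form to reach 0.57: n' = 0.57(1 − 0.4009) / [0.4009(1 − 0.57)] ≈ 1.9809
Total items = 1.9809 × 22 = 43.58, rounded up to 44.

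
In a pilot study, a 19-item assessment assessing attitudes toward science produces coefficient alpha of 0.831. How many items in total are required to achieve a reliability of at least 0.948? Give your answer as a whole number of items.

71

Rearranging the Spearman-Brown formula for n,
n = r_target (1 − r_old) / [ r_old (1 − r_target) ]
n = 0.948 × (1 − 0.831) / [ 0.831 × (1 − 0.948) ]
n = 0.160212 / 0.043212 ≈ 3.7076
3.7076 × 19 = 70.44 → 71 items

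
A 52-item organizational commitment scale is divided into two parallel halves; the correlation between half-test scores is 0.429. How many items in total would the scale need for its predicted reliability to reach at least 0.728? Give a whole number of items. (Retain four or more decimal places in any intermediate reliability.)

93

r_full = 2(0.429)/(1 + 0.429) = 0.6004
Solve Spearman-Brown for n: n = 0.728(1 − 0.6004) / [0.6004(1 − 0.728)] = 1.7813
Items = 1.7813 × 52 ≈ 92.63 → 93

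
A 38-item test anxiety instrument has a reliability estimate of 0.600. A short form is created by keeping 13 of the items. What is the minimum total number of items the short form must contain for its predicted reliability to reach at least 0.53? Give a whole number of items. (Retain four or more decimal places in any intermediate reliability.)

Short-form reliability: n = 13/38 = 0.3421; r_13 = n·r/(1+(n−1)r) ≈ 0.3391
Then solve for n' with r_old = 0.3391, r_target = 0.53: n' = 0.53(1 − 0.3391)/[0.3391(1 − 0.53)] = 2.1978
Items = 2.1978 × 13 ≈ 28.57 → 29

29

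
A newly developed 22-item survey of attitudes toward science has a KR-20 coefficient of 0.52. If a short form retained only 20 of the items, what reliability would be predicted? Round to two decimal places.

n = 20/22 = 0.9091
r_new = 0.9091·0.52 / [1 + (0.9091 − 1)·0.52]
r_new = 0.4727 / 0.9527 ≈ 0.4962

0.50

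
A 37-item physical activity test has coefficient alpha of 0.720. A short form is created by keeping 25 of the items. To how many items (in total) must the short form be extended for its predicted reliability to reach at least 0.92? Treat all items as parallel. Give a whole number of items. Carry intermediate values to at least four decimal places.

First, r for the 25-item form: n = 25/37 = 0.6757, so r_25 = 0.6757·0.720/(1 + (0.6757 − 1)·0.720) = 0.6347
Length factor from the short form to reach 0.92: n' = 0.92(1 − 0.6347) / [0.6347(1 − 0.92)] ≈ 6.6188
Total items = 6.6188 × 25 = 165.47, rounded up to 166.

166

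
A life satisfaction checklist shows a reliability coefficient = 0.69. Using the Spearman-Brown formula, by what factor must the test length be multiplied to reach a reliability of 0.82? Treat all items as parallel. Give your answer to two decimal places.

2.05

Rearranging the Spearman-Brown formula for n,
n = r_target (1 − r_old) / [ r_old (1 − r_target) ]
n = 0.82 × (1 − 0.69) / [ 0.69 × (1 − 0.82) ]
n = 0.2542 / 0.1242 ≈ 2.0467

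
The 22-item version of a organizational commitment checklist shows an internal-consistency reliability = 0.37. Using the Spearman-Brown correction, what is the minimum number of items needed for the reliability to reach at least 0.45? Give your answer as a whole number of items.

31

n = 0.45(1 − 0.37) / [0.37(1 − 0.45)]
n = 0.2835 / 0.2035 ≈ 1.3931
Items needed = n × 22 = 1.3931 × 22 ≈ 30.65 → round up to 31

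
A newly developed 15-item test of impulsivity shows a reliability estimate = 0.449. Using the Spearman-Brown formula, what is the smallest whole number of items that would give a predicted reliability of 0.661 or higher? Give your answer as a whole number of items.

Spearman-Brown solved for the length factor n:
n = r_target (1 − r_old) / [ r_old (1 − r_target) ]
n = 0.661(1 − 0.449) / [0.449(1 − 0.661)]
n = 0.364211 / 0.152211 ≈ 2.3928
So the test needs 2.3928 × 15 ≈ 35.89 items; rounding up, 36.

36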